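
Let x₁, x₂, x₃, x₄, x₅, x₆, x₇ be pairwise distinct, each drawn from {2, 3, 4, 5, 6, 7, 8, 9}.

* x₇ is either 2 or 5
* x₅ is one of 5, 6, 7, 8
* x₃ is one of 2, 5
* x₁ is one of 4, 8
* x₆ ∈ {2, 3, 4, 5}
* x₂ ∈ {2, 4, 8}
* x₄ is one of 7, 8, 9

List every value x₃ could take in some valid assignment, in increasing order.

2, 5

x₃ and x₇ between them cover only {2, 5} — a naked pair. Remove those values from x₂, x₅, x₆.
The 2 variables x₁ and x₂ are confined to {4, 8}, which locks those values in; drop them from x₄, x₅, x₆.
x₆ has just one choice, so x₆ = 3.
No further eliminations apply; x₃ can still be any of 2, 5.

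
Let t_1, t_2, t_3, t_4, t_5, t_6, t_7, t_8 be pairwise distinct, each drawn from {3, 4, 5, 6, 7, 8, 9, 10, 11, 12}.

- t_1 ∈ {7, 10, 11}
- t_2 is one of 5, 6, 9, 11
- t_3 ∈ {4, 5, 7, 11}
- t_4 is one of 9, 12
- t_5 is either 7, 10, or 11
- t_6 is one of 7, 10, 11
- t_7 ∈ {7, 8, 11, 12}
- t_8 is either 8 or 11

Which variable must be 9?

t_4

The 3 variables t_1, t_5, t_6 are confined to {7, 10, 11}, which locks those values in; drop them from t_2, t_3, t_7, t_8.
t_8's domain is down to {8}, so t_8 = 8. Strike 8 from t_7.
That leaves t_7 = 12. Remove 12 from t_4.
So 9 goes to t_4.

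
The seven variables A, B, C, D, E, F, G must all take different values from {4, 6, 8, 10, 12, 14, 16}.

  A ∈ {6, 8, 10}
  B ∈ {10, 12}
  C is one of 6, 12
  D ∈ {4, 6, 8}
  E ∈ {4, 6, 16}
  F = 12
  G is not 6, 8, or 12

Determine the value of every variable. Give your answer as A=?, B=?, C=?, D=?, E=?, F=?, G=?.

A=8, B=10, C=6, D=4, E=16, F=12, G=14

F has just one choice, so F = 12. Strike 12 from B, C.
That leaves B = 10. Strike 10 from A, G.
C's domain is down to {6}, so C = 6. Strike 6 from A, D, E.
A has just one choice, so A = 8. Remove 8 from D.
That leaves D = 4. Eliminate 4 elsewhere: E, G.
That leaves E = 16. Eliminate 16 elsewhere: G.
G has just one choice, so G = 14.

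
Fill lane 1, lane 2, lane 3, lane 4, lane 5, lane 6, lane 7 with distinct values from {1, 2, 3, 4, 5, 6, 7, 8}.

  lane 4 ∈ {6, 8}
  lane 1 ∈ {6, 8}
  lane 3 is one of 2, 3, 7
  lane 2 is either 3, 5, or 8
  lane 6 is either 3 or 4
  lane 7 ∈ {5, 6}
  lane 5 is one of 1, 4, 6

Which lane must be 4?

lane 6

lane 1 and lane 4 between them cover only {6, 8} — a naked pair. Remove those values from lane 2, lane 5, lane 7.
lane 7 has just one choice, so lane 7 = 5. So lane 2 can't be 5.
lane 2 must be 3 (only option left). Remove 3 from lane 3, lane 6.
So 4 goes to lane 6.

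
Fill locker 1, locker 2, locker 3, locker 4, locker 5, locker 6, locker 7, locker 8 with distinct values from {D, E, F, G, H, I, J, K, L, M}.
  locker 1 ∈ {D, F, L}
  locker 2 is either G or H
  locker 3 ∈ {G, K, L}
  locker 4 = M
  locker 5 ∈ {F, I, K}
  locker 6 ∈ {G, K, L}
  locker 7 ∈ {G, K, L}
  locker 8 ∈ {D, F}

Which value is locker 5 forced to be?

I

locker 4 must be M (only option left).
Among the 7 still-open variables, H fits only locker 2 (and all 7 values in {D, F, G, H, I, K, L} must be used), so locker 2 = H.
The 6 still-open variables together cover exactly {D, F, G, I, K, L} — 6 values for 6 variables — and I appears only in locker 5's list, so locker 5 = I.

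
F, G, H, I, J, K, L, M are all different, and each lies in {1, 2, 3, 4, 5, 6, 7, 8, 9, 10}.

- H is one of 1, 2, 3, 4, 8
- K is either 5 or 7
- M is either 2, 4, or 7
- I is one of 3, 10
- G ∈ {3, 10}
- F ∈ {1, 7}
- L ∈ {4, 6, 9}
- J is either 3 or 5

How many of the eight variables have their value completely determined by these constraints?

3

G and I between them cover only {3, 10} — a naked pair. Remove those values from H, J.
J has just one choice, so J = 5. Eliminate 5 elsewhere: K.
That leaves K = 7. So F, M can't be 7.
F's domain is down to {1}, so F = 1. Strike 1 from H.
Determined: F=1, J=5, K=7. The other variables each still have more than one consistent value. That makes 3.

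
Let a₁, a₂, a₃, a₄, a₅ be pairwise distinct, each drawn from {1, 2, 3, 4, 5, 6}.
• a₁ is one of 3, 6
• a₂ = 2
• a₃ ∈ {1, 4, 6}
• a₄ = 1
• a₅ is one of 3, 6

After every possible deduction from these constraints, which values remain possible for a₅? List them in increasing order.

a₂'s domain is down to {2}, so a₂ = 2.
a₄ must be 1 (only option left). Strike 1 from a₃.
Among the 3 still-open variables, 4 fits only a₃ (and all 3 values in {3, 4, 6} must be used), so a₃ = 4.
No further eliminations apply; a₅ can still be any of 3, 6.

3, 6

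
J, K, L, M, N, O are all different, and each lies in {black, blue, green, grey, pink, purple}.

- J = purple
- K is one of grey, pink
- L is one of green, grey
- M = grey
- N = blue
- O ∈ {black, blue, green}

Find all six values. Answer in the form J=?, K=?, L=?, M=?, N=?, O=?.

J's domain is down to {purple}, so J = purple.
That leaves M = grey. Remove grey from K, L.
N's domain is down to {blue}, so N = blue. So O can't be blue.
K's domain is down to {pink}, so K = pink.
L has just one choice, so L = green. Strike green from O.
O must be black (only option left).

J=purple, K=pink, L=green, M=grey, N=blue, O=black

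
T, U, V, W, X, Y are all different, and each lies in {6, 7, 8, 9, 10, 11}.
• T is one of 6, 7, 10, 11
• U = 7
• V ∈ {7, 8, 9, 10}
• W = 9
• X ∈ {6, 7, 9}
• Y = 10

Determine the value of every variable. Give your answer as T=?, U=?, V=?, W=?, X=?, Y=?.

U has just one choice, so U = 7. Strike 7 from T, V, X.
That leaves W = 9. So V, X can't be 9.
X must be 6 (only option left). Eliminate 6 elsewhere: T.
Y has just one choice, so Y = 10. Remove 10 from T, V.
That leaves T = 11.
That leaves V = 8.

T=11, U=7, V=8, W=9, X=6, Y=10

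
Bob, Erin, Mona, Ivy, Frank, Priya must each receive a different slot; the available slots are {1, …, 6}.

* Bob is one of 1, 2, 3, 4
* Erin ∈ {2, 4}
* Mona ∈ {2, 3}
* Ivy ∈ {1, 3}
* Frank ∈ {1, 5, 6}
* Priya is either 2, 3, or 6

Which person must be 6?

Among the 6 variables, 5 fits only Frank (and all 6 values in {1, 2, 3, 4, 5, 6} must be used), so Frank = 5.
The 5 still-open variables draw from only 5 values {1, 2, 3, 4, 6}, so each is used; only Priya can be 6, hence Priya = 6.

Priya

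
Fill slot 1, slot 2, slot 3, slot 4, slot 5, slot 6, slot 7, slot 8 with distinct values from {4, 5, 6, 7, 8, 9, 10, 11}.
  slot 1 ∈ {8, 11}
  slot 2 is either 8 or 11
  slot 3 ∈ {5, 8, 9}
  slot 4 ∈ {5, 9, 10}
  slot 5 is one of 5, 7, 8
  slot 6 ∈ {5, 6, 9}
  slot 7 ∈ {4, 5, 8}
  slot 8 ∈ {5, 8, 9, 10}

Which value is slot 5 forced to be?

7

The 8 variables together cover exactly {4, 5, 6, 7, 8, 9, 10, 11} — 8 values for 8 variables — and 4 appears only in slot 7's list, so slot 7 = 4.
The 7 still-open variables draw from only 7 values {5, 6, 7, 8, 9, 10, 11}, so each is used; only slot 6 can be 6, hence slot 6 = 6.
The 6 still-open variables together cover exactly {5, 7, 8, 9, 10, 11} — 6 values for 6 variables — and 7 appears only in slot 5's list, so slot 5 = 7.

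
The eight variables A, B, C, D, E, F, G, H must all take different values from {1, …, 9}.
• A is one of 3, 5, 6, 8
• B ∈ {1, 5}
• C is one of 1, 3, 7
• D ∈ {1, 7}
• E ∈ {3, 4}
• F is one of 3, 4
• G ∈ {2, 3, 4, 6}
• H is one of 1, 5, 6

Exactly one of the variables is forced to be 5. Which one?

B

Among the 8 variables, 2 fits only G (and all 8 values in {1, 2, 3, 4, 5, 6, 7, 8} must be used), so G = 2.
The 7 still-open variables together cover exactly {1, 3, 4, 5, 6, 7, 8} — 7 values for 7 variables — and 8 appears only in A's list, so A = 8.
The 6 still-open variables draw from only 6 values {1, 3, 4, 5, 6, 7}, so each is used; only H can be 6, hence H = 6.
The 5 still-open variables draw from only 5 values {1, 3, 4, 5, 7}, so each is used; only B can be 5, hence B = 5.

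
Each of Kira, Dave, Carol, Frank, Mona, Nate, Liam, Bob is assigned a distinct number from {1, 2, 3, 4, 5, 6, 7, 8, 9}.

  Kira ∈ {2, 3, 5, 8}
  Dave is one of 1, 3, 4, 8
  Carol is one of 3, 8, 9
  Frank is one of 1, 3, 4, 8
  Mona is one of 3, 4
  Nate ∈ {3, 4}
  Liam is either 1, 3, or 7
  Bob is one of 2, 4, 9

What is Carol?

The 8 variables draw from only 8 values {1, 2, 3, 4, 5, 7, 8, 9}, so each is used; only Kira can be 5, hence Kira = 5.
Among the 7 still-open variables, 2 fits only Bob (and all 7 values in {1, 2, 3, 4, 7, 8, 9} must be used), so Bob = 2.
Among the 6 still-open variables, 7 fits only Liam (and all 6 values in {1, 3, 4, 7, 8, 9} must be used), so Liam = 7.
Among the 5 still-open variables, 9 fits only Carol (and all 5 values in {1, 3, 4, 8, 9} must be used), so Carol = 9.

9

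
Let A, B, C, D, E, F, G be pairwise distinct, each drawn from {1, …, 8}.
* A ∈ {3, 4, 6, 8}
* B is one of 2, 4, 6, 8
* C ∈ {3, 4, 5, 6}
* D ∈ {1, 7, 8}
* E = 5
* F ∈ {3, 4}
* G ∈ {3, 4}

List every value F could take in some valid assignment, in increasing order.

3, 4

E has just one choice, so E = 5. Remove 5 from C.
The 2 variables F and G are confined to {3, 4}, which locks those values in; drop them from A, B, C.
C has just one choice, so C = 6. Eliminate 6 elsewhere: A, B.
A's domain is down to {8}, so A = 8. Eliminate 8 elsewhere: B, D.
B must be 2 (only option left).
No further eliminations apply; F can still be any of 3, 4.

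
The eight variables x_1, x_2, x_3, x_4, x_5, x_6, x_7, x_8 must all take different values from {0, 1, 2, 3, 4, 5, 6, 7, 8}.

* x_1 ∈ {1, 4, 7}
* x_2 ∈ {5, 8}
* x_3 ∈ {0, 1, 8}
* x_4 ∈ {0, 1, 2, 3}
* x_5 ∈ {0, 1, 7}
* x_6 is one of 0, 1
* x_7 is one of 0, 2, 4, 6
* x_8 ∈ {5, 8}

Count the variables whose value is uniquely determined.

x_2 and x_8 between them cover only {5, 8} — a naked pair. Remove those values from x_3.
The 2 variables x_3 and x_6 are confined to {0, 1}, which locks those values in; drop them from x_1, x_4, x_5, x_7.
x_5 must be 7 (only option left). Eliminate 7 elsewhere: x_1.
That leaves x_1 = 4. Eliminate 4 elsewhere: x_7.
Determined: x_1=4, x_5=7. The other variables each still have more than one consistent value. That makes 2.

2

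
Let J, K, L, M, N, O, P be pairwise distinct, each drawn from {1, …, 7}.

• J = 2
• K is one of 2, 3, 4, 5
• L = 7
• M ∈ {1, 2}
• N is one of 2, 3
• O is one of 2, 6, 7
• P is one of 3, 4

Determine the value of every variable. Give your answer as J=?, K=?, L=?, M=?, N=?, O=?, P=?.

J=2, K=5, L=7, M=1, N=3, O=6, P=4

J must be 2 (only option left). Eliminate 2 elsewhere: K, M, N, O.
L's domain is down to {7}, so L = 7. Eliminate 7 elsewhere: O.
M must be 1 (only option left).
That leaves N = 3. Remove 3 from K, P.
O must be 6 (only option left).
P's domain is down to {4}, so P = 4. Remove 4 from K.
K has just one choice, so K = 5.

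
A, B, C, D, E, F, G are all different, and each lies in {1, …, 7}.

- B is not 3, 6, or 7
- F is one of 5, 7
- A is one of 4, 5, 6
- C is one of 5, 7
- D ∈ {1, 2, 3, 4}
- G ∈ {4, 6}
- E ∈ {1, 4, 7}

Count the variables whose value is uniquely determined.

Among the 7 variables, 3 fits only D (and all 7 values in {1, 2, 3, 4, 5, 6, 7} must be used), so D = 3.
The 6 still-open variables together cover exactly {1, 2, 4, 5, 6, 7} — 6 values for 6 variables — and 2 appears only in B's list, so B = 2.
The 5 still-open variables together cover exactly {1, 4, 5, 6, 7} — 5 values for 5 variables — and 1 appears only in E's list, so E = 1.
C and F between them cover only {5, 7} — a naked pair. Remove those values from A.
Determined: B=2, D=3, E=1. The other variables each still have more than one consistent value. That makes 3.

3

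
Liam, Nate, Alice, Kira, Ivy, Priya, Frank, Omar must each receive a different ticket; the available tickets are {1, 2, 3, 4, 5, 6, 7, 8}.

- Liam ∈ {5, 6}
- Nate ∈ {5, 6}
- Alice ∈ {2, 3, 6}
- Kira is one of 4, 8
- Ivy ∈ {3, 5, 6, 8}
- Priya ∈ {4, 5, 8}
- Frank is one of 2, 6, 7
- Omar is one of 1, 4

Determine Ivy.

Among the 8 variables, 1 fits only Omar (and all 8 values in {1, 2, 3, 4, 5, 6, 7, 8} must be used), so Omar = 1.
The 7 still-open variables together cover exactly {2, 3, 4, 5, 6, 7, 8} — 7 values for 7 variables — and 7 appears only in Frank's list, so Frank = 7.
Among the 6 still-open variables, 2 fits only Alice (and all 6 values in {2, 3, 4, 5, 6, 8} must be used), so Alice = 2.
Among the 5 still-open variables, 3 fits only Ivy (and all 5 values in {3, 4, 5, 6, 8} must be used), so Ivy = 3.

3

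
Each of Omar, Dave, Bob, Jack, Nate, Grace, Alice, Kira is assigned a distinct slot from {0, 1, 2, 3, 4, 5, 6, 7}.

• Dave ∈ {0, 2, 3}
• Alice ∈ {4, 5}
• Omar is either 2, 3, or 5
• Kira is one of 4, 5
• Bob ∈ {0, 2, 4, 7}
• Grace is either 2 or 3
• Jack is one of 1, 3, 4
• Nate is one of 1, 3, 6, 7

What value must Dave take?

The 8 variables draw from only 8 values {0, 1, 2, 3, 4, 5, 6, 7}, so each is used; only Nate can be 6, hence Nate = 6.
The 7 still-open variables draw from only 7 values {0, 1, 2, 3, 4, 5, 7}, so each is used; only Jack can be 1, hence Jack = 1.
The 6 still-open variables draw from only 6 values {0, 2, 3, 4, 5, 7}, so each is used; only Bob can be 7, hence Bob = 7.
The 5 still-open variables draw from only 5 values {0, 2, 3, 4, 5}, so each is used; only Dave can be 0, hence Dave = 0.

0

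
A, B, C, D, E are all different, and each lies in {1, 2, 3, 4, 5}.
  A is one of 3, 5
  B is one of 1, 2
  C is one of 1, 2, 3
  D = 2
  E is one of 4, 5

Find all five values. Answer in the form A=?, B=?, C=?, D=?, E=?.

A=5, B=1, C=3, D=2, E=4

D must be 2 (only option left). Strike 2 from B, C.
That leaves B = 1. Remove 1 from C.
That leaves C = 3. Eliminate 3 elsewhere: A.
A's domain is down to {5}, so A = 5. Eliminate 5 elsewhere: E.
E's domain is down to {4}, so E = 4.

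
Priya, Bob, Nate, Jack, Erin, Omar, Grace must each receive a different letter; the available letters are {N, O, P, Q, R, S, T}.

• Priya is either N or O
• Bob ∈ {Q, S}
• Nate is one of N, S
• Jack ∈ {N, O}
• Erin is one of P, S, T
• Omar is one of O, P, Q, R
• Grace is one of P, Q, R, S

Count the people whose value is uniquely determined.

The 7 variables together cover exactly {N, O, P, Q, R, S, T} — 7 values for 7 variables — and T appears only in Erin's list, so Erin = T.
Priya and Jack between them cover only {N, O} — a naked pair. Remove those values from Nate, Omar.
That leaves Nate = S. So Bob, Grace can't be S.
Bob's domain is down to {Q}, so Bob = Q. Remove Q from Omar, Grace.
Determined: Bob=Q, Nate=S, Erin=T. The other people each still have more than one consistent value. That makes 3.

3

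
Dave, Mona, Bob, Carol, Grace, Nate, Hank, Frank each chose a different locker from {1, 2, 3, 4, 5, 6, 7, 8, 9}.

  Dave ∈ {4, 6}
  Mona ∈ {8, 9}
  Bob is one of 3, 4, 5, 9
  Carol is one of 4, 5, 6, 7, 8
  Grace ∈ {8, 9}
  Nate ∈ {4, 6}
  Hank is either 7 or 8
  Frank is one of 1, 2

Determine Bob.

3

Dave and Nate share exactly the 2 values {4, 6}; by pigeonhole those values go to them, so strike 4, 6 from Bob, Carol.
The 2 variables Mona and Grace are confined to {8, 9}, which locks those values in; drop them from Bob, Carol, Hank.
Hank must be 7 (only option left). So Carol can't be 7.
That leaves Carol = 5. Remove 5 from Bob.
So Bob = 3.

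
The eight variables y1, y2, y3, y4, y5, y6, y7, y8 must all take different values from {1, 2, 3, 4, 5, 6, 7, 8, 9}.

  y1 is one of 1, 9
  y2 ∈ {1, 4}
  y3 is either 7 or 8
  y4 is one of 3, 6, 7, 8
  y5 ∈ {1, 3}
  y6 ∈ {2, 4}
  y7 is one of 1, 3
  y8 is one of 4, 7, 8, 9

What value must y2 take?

The 8 variables draw from only 8 values {1, 2, 3, 4, 6, 7, 8, 9}, so each is used; only y6 can be 2, hence y6 = 2.
The 7 still-open variables draw from only 7 values {1, 3, 4, 6, 7, 8, 9}, so each is used; only y4 can be 6, hence y4 = 6.
The 2 variables y5 and y7 are confined to {1, 3}, which locks those values in; drop them from y1, y2.
So y2 = 4.

4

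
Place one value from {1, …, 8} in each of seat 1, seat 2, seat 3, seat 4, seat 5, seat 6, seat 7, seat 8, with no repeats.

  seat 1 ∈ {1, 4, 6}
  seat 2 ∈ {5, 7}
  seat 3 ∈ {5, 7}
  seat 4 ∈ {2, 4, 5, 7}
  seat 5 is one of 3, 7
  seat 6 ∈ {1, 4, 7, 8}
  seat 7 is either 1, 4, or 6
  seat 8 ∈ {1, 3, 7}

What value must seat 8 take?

Among the 8 variables, 2 fits only seat 4 (and all 8 values in {1, 2, 3, 4, 5, 6, 7, 8} must be used), so seat 4 = 2.
Among the 7 still-open variables, 8 fits only seat 6 (and all 7 values in {1, 3, 4, 5, 6, 7, 8} must be used), so seat 6 = 8.
seat 2 and seat 3 between them cover only {5, 7} — a naked pair. Remove those values from seat 5, seat 8.
That leaves seat 5 = 3. Remove 3 from seat 8.
So seat 8 = 1.

1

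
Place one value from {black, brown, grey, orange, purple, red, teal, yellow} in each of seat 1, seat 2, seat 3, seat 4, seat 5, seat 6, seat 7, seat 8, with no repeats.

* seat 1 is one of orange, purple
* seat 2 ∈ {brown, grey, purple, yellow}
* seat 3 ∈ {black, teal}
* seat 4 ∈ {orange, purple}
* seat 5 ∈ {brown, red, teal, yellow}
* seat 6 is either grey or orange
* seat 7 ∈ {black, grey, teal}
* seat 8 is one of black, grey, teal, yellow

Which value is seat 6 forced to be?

grey

The 8 variables together cover exactly {black, brown, grey, orange, purple, red, teal, yellow} — 8 values for 8 variables — and red appears only in seat 5's list, so seat 5 = red.
Among the 7 still-open variables, brown fits only seat 2 (and all 7 values in {black, brown, grey, orange, purple, teal, yellow} must be used), so seat 2 = brown.
Among the 6 still-open variables, yellow fits only seat 8 (and all 6 values in {black, grey, orange, purple, teal, yellow} must be used), so seat 8 = yellow.
The 2 variables seat 1 and seat 4 are confined to {orange, purple}, which locks those values in; drop them from seat 6.
So seat 6 = grey.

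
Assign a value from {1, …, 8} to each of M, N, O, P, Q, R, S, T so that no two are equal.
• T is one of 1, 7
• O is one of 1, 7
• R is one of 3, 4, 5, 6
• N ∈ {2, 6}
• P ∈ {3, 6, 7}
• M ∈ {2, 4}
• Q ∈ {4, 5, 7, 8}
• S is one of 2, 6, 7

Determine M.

4

Among the 8 variables, 8 fits only Q (and all 8 values in {1, 2, 3, 4, 5, 6, 7, 8} must be used), so Q = 8.
Among the 7 still-open variables, 5 fits only R (and all 7 values in {1, 2, 3, 4, 5, 6, 7} must be used), so R = 5.
The 6 still-open variables draw from only 6 values {1, 2, 3, 4, 6, 7}, so each is used; only P can be 3, hence P = 3.
Among the 5 still-open variables, 4 fits only M (and all 5 values in {1, 2, 4, 6, 7} must be used), so M = 4.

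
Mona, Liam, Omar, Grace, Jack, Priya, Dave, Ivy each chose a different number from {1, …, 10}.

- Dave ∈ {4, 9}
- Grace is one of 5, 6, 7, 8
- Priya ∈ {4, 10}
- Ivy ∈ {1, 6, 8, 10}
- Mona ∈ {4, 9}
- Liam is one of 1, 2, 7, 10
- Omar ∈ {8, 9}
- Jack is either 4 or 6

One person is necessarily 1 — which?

Ivy

Mona and Dave share exactly the 2 values {4, 9}; by pigeonhole those values go to them, so strike 4, 9 from Omar, Jack, Priya.
That leaves Omar = 8. So Grace, Ivy can't be 8.
Jack has just one choice, so Jack = 6. Strike 6 from Grace, Ivy.
Priya's domain is down to {10}, so Priya = 10. Remove 10 from Liam, Ivy.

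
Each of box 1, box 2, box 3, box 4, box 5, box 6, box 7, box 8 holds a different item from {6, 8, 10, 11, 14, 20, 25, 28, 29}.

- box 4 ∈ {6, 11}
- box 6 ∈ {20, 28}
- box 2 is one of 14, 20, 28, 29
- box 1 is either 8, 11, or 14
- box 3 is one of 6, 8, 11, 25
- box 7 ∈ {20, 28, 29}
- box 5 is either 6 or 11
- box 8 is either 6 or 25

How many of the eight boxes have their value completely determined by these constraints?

3

box 4 and box 5 between them cover only {6, 11} — a naked pair. Remove those values from box 1, box 3, box 8.
box 8 must be 25 (only option left). Strike 25 from box 3.
That leaves box 3 = 8. Remove 8 from box 1.
box 1 has just one choice, so box 1 = 14. Eliminate 14 elsewhere: box 2.
Determined: box 1=14, box 3=8, box 8=25. The other boxes each still have more than one consistent value. That makes 3.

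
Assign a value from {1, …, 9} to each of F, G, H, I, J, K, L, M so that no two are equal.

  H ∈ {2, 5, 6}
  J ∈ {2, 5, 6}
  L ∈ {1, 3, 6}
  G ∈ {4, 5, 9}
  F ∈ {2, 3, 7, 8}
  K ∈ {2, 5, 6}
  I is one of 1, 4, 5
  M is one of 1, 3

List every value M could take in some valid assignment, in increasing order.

The 3 variables H, J, K are confined to {2, 5, 6}, which locks those values in; drop them from F, G, I, L.
L and M share exactly the 2 values {1, 3}; by pigeonhole those values go to them, so strike 1, 3 from F, I.
I must be 4 (only option left). So G can't be 4.
G's domain is down to {9}, so G = 9.
No further eliminations apply; M can still be any of 1, 3.

1, 3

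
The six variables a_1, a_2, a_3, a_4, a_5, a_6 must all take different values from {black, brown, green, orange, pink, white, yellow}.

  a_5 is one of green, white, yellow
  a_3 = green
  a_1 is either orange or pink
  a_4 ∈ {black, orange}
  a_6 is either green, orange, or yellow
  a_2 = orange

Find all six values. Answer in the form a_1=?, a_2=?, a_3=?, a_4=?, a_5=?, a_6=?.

a_1=pink, a_2=orange, a_3=green, a_4=black, a_5=white, a_6=yellow

a_2 must be orange (only option left). Strike orange from a_1, a_4, a_6.
a_3 has just one choice, so a_3 = green. So a_5, a_6 can't be green.
That leaves a_4 = black.
a_6's domain is down to {yellow}, so a_6 = yellow. Remove yellow from a_5.
That leaves a_1 = pink.
That leaves a_5 = white.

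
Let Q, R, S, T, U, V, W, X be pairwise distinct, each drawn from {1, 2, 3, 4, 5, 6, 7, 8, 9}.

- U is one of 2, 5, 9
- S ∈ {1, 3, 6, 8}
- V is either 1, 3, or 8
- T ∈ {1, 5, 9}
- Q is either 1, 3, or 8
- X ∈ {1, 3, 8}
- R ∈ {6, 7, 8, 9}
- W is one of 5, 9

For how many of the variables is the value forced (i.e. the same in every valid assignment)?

The 8 variables draw from only 8 values {1, 2, 3, 5, 6, 7, 8, 9}, so each is used; only U can be 2, hence U = 2.
The 7 still-open variables draw from only 7 values {1, 3, 5, 6, 7, 8, 9}, so each is used; only R can be 7, hence R = 7.
The 6 still-open variables together cover exactly {1, 3, 5, 6, 8, 9} — 6 values for 6 variables — and 6 appears only in S's list, so S = 6.
Q, V, X share exactly the 3 values {1, 3, 8}; by pigeonhole those values go to them, so strike 1, 3, 8 from T.
Determined: R=7, S=6, U=2. The other variables each still have more than one consistent value. That makes 3.

3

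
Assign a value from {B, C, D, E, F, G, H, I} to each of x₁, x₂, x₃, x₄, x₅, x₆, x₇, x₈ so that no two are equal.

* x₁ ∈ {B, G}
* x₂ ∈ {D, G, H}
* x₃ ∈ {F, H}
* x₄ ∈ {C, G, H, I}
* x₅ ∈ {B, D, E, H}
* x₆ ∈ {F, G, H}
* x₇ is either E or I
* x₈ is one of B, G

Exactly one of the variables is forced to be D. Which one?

x₂

Among the 8 variables, C fits only x₄ (and all 8 values in {B, C, D, E, F, G, H, I} must be used), so x₄ = C.
The 7 still-open variables together cover exactly {B, D, E, F, G, H, I} — 7 values for 7 variables — and I appears only in x₇'s list, so x₇ = I.
Among the 6 still-open variables, E fits only x₅ (and all 6 values in {B, D, E, F, G, H} must be used), so x₅ = E.
The 5 still-open variables draw from only 5 values {B, D, F, G, H}, so each is used; only x₂ can be D, hence x₂ = D.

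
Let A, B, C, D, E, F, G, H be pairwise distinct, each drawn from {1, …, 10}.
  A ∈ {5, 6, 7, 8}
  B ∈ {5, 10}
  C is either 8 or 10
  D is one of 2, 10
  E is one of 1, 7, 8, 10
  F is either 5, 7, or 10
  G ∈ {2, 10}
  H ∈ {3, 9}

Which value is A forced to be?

6

D and G share exactly the 2 values {2, 10}; by pigeonhole those values go to them, so strike 2, 10 from B, C, E, F.
B's domain is down to {5}, so B = 5. Eliminate 5 elsewhere: A, F.
C must be 8 (only option left). Strike 8 from A, E.
That leaves F = 7. Strike 7 from A, E.
So A = 6.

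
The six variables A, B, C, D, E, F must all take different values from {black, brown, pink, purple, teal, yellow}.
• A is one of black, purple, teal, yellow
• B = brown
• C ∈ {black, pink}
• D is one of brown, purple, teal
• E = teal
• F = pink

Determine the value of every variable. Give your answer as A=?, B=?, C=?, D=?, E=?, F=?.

B's domain is down to {brown}, so B = brown. Eliminate brown elsewhere: D.
E has just one choice, so E = teal. Strike teal from A, D.
F's domain is down to {pink}, so F = pink. Strike pink from C.
C has just one choice, so C = black. Remove black from A.
That leaves D = purple. So A can't be purple.
A's domain is down to {yellow}, so A = yellow.

A=yellow, B=brown, C=black, D=purple, E=teal, F=pink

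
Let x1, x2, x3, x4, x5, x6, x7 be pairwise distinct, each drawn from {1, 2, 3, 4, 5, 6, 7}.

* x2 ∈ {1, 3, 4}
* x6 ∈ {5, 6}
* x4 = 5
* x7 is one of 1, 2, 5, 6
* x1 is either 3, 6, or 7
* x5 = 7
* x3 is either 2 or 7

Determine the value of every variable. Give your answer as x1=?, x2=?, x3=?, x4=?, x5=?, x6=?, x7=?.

x1=3, x2=4, x3=2, x4=5, x5=7, x6=6, x7=1

x4 must be 5 (only option left). Eliminate 5 elsewhere: x6, x7.
x5 must be 7 (only option left). Remove 7 from x1, x3.
x6 has just one choice, so x6 = 6. So x1, x7 can't be 6.
x1 must be 3 (only option left). So x2 can't be 3.
x3 must be 2 (only option left). Eliminate 2 elsewhere: x7.
That leaves x7 = 1. Strike 1 from x2.
x2's domain is down to {4}, so x2 = 4.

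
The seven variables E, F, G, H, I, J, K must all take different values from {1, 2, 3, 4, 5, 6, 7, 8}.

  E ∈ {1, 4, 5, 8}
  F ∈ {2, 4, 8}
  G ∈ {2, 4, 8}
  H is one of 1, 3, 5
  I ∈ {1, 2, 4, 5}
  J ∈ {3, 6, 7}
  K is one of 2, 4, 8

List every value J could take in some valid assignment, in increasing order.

F, G, K between them cover only {2, 4, 8} — a naked triple. Remove those values from E, I.
The 2 variables E and I are confined to {1, 5}, which locks those values in; drop them from H.
That leaves H = 3. Strike 3 from J.
No further eliminations apply; J can still be any of 6, 7.

6, 7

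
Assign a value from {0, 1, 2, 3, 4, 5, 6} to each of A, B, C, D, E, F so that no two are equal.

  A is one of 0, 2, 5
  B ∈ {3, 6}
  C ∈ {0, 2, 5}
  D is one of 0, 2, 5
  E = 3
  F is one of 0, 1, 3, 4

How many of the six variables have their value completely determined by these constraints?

E has just one choice, so E = 3. Strike 3 from B, F.
B has just one choice, so B = 6.
A, C, D share exactly the 3 values {0, 2, 5}; by pigeonhole those values go to them, so strike 0, 2, 5 from F.
Determined: B=6, E=3. The other variables each still have more than one consistent value. That makes 2.

2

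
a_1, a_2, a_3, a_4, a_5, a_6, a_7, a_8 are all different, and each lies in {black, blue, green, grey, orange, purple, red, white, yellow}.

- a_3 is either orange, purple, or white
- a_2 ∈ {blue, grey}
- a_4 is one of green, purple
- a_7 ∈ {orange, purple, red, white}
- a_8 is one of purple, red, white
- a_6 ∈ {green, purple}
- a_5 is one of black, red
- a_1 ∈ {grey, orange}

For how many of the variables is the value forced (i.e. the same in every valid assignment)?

3

The 8 variables draw from only 8 values {black, blue, green, grey, orange, purple, red, white}, so each is used; only a_5 can be black, hence a_5 = black.
The 7 still-open variables together cover exactly {blue, green, grey, orange, purple, red, white} — 7 values for 7 variables — and blue appears only in a_2's list, so a_2 = blue.
Among the 6 still-open variables, grey fits only a_1 (and all 6 values in {green, grey, orange, purple, red, white} must be used), so a_1 = grey.
The 2 variables a_4 and a_6 are confined to {green, purple}, which locks those values in; drop them from a_3, a_7, a_8.
Determined: a_1=grey, a_2=blue, a_5=black. The other variables each still have more than one consistent value. That makes 3.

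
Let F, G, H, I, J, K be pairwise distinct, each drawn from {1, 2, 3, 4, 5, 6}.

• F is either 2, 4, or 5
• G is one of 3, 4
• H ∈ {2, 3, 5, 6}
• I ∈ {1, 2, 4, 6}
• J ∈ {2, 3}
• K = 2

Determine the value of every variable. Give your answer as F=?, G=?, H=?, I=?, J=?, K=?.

K has just one choice, so K = 2. So F, H, I, J can't be 2.
J has just one choice, so J = 3. Remove 3 from G, H.
G's domain is down to {4}, so G = 4. Eliminate 4 elsewhere: F, I.
F has just one choice, so F = 5. Eliminate 5 elsewhere: H.
That leaves H = 6. Remove 6 from I.
I's domain is down to {1}, so I = 1.

F=5, G=4, H=6, I=1, J=3, K=2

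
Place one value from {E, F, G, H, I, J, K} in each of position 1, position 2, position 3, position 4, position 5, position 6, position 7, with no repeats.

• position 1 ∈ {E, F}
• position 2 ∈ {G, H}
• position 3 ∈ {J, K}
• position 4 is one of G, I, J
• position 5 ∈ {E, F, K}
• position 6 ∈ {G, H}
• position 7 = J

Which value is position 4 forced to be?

I

position 7's domain is down to {J}, so position 7 = J. So position 3, position 4 can't be J.
position 3 must be K (only option left). Remove K from position 5.
Among the 5 still-open variables, I fits only position 4 (and all 5 values in {E, F, G, H, I} must be used), so position 4 = I.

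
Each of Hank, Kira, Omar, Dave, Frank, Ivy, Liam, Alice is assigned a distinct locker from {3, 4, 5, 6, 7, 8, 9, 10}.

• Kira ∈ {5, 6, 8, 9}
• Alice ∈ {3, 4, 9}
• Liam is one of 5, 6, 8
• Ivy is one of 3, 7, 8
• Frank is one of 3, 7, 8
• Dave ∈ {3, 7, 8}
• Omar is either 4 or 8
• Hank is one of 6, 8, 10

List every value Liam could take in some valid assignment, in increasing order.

The 8 variables draw from only 8 values {3, 4, 5, 6, 7, 8, 9, 10}, so each is used; only Hank can be 10, hence Hank = 10.
Dave, Frank, Ivy between them cover only {3, 7, 8} — a naked triple. Remove those values from Kira, Omar, Liam, Alice.
That leaves Omar = 4. Remove 4 from Alice.
Alice has just one choice, so Alice = 9. Eliminate 9 elsewhere: Kira.
No further eliminations apply; Liam can still be any of 5, 6.

5, 6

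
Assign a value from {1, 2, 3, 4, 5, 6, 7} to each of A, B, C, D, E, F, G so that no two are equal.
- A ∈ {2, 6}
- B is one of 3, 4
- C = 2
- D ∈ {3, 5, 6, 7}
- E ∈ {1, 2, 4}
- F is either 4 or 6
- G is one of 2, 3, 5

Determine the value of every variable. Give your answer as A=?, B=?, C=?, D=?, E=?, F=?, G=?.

C has just one choice, so C = 2. Remove 2 from A, E, G.
A has just one choice, so A = 6. So D, F can't be 6.
F must be 4 (only option left). Remove 4 from B, E.
B's domain is down to {3}, so B = 3. Strike 3 from D, G.
That leaves E = 1.
G must be 5 (only option left). So D can't be 5.
D must be 7 (only option left).

A=6, B=3, C=2, D=7, E=1, F=4, G=5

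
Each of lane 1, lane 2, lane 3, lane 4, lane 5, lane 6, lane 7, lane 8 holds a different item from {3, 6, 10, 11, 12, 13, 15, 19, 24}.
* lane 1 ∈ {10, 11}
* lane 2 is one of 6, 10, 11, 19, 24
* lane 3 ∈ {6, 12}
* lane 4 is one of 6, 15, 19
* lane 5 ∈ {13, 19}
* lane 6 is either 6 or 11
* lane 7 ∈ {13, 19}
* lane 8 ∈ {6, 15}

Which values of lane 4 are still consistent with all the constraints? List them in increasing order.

6, 15

Among the 8 variables, 12 fits only lane 3 (and all 8 values in {6, 10, 11, 12, 13, 15, 19, 24} must be used), so lane 3 = 12.
The 7 still-open variables together cover exactly {6, 10, 11, 13, 15, 19, 24} — 7 values for 7 variables — and 24 appears only in lane 2's list, so lane 2 = 24.
The 6 still-open variables together cover exactly {6, 10, 11, 13, 15, 19} — 6 values for 6 variables — and 10 appears only in lane 1's list, so lane 1 = 10.
Among the 5 still-open variables, 11 fits only lane 6 (and all 5 values in {6, 11, 13, 15, 19} must be used), so lane 6 = 11.
lane 5 and lane 7 between them cover only {13, 19} — a naked pair. Remove those values from lane 4.
No further eliminations apply; lane 4 can still be any of 6, 15.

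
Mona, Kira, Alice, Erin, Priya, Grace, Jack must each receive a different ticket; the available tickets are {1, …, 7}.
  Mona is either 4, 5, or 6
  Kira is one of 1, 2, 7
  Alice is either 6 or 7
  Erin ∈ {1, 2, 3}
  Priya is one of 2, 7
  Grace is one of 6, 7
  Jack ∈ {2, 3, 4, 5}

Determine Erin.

3

Alice and Grace between them cover only {6, 7} — a naked pair. Remove those values from Mona, Kira, Priya.
Priya has just one choice, so Priya = 2. So Kira, Erin, Jack can't be 2.
Kira must be 1 (only option left). Remove 1 from Erin.
So Erin = 3.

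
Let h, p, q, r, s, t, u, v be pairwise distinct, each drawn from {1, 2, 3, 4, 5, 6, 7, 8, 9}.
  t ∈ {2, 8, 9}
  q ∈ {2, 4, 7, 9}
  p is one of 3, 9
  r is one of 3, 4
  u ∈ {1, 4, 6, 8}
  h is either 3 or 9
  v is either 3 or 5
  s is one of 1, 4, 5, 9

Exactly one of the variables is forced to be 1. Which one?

h and p share exactly the 2 values {3, 9}; by pigeonhole those values go to them, so strike 3, 9 from q, r, s, t, v.
r must be 4 (only option left). Eliminate 4 elsewhere: q, s, u.
v must be 5 (only option left). So s can't be 5.
So 1 goes to s.

s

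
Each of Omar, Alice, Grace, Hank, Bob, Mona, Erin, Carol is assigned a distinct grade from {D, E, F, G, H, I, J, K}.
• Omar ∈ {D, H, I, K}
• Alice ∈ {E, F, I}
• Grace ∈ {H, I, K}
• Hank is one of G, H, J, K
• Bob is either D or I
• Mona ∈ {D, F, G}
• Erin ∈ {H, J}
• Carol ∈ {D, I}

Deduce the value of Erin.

The 8 variables together cover exactly {D, E, F, G, H, I, J, K} — 8 values for 8 variables — and E appears only in Alice's list, so Alice = E.
Among the 7 still-open variables, F fits only Mona (and all 7 values in {D, F, G, H, I, J, K} must be used), so Mona = F.
The 6 still-open variables draw from only 6 values {D, G, H, I, J, K}, so each is used; only Hank can be G, hence Hank = G.
The 5 still-open variables together cover exactly {D, H, I, J, K} — 5 values for 5 variables — and J appears only in Erin's list, so Erin = J.

J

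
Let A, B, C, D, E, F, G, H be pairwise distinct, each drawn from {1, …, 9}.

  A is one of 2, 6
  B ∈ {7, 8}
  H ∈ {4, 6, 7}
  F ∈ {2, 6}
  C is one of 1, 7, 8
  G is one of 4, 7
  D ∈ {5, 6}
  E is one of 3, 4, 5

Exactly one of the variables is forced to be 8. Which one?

The 8 variables together cover exactly {1, 2, 3, 4, 5, 6, 7, 8} — 8 values for 8 variables — and 1 appears only in C's list, so C = 1.
Among the 7 still-open variables, 3 fits only E (and all 7 values in {2, 3, 4, 5, 6, 7, 8} must be used), so E = 3.
The 6 still-open variables together cover exactly {2, 4, 5, 6, 7, 8} — 6 values for 6 variables — and 5 appears only in D's list, so D = 5.
Among the 5 still-open variables, 8 fits only B (and all 5 values in {2, 4, 6, 7, 8} must be used), so B = 8.

B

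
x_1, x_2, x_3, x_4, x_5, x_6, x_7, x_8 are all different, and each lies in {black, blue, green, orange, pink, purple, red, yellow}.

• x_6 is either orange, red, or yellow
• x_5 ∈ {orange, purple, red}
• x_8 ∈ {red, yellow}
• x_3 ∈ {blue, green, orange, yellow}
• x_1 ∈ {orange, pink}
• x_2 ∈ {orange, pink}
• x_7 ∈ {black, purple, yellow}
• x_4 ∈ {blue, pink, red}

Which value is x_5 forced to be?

purple

The 8 variables together cover exactly {black, blue, green, orange, pink, purple, red, yellow} — 8 values for 8 variables — and black appears only in x_7's list, so x_7 = black.
Among the 7 still-open variables, green fits only x_3 (and all 7 values in {blue, green, orange, pink, purple, red, yellow} must be used), so x_3 = green.
The 6 still-open variables together cover exactly {blue, orange, pink, purple, red, yellow} — 6 values for 6 variables — and blue appears only in x_4's list, so x_4 = blue.
The 5 still-open variables draw from only 5 values {orange, pink, purple, red, yellow}, so each is used; only x_5 can be purple, hence x_5 = purple.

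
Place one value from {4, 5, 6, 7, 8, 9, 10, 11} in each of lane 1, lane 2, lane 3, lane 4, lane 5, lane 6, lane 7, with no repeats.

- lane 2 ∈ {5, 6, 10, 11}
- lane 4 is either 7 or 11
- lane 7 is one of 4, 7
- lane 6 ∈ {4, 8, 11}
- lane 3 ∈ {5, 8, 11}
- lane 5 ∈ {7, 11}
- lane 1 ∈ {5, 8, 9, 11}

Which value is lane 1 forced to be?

The 2 variables lane 4 and lane 5 are confined to {7, 11}, which locks those values in; drop them from lane 1, lane 2, lane 3, lane 6, lane 7.
That leaves lane 7 = 4. Strike 4 from lane 6.
That leaves lane 6 = 8. So lane 1, lane 3 can't be 8.
That leaves lane 3 = 5. Remove 5 from lane 1, lane 2.
So lane 1 = 9.

9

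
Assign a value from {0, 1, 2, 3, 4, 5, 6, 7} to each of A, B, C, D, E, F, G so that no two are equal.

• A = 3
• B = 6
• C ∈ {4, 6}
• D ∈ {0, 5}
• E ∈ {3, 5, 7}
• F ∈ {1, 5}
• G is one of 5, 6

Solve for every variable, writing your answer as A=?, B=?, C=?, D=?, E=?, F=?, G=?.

A=3, B=6, C=4, D=0, E=7, F=1, G=5

A's domain is down to {3}, so A = 3. Remove 3 from E.
B has just one choice, so B = 6. Eliminate 6 elsewhere: C, G.
C's domain is down to {4}, so C = 4.
G has just one choice, so G = 5. Strike 5 from D, E, F.
D must be 0 (only option left).
E has just one choice, so E = 7.
F must be 1 (only option left).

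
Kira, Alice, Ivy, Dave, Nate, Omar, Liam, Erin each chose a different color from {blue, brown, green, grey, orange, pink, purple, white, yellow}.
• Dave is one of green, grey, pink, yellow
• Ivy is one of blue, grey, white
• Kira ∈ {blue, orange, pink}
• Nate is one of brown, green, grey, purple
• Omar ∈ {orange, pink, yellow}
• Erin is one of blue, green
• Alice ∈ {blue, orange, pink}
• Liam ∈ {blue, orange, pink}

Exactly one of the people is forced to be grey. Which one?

Kira, Alice, Liam share exactly the 3 values {blue, orange, pink}; by pigeonhole those values go to them, so strike blue, orange, pink from Ivy, Dave, Omar, Erin.
Omar's domain is down to {yellow}, so Omar = yellow. Strike yellow from Dave.
Erin must be green (only option left). Eliminate green elsewhere: Dave, Nate.
So grey goes to Dave.

Dave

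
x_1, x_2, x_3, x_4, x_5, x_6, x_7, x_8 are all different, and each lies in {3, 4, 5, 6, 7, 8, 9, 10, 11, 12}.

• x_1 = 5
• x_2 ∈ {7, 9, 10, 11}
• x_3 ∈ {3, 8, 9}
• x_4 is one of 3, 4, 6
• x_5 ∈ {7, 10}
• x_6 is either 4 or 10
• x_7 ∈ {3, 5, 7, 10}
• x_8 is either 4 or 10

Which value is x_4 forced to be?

6

x_1 must be 5 (only option left). Eliminate 5 elsewhere: x_7.
x_6 and x_8 between them cover only {4, 10} — a naked pair. Remove those values from x_2, x_4, x_5, x_7.
That leaves x_5 = 7. Strike 7 from x_2, x_7.
x_7 has just one choice, so x_7 = 3. Remove 3 from x_3, x_4.
So x_4 = 6.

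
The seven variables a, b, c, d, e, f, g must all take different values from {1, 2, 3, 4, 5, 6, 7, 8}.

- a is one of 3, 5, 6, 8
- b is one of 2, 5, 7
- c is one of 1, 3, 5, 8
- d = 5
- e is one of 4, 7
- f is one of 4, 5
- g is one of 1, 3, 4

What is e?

7

d has just one choice, so d = 5. Remove 5 from a, b, c, f.
f has just one choice, so f = 4. So e, g can't be 4.
So e = 7.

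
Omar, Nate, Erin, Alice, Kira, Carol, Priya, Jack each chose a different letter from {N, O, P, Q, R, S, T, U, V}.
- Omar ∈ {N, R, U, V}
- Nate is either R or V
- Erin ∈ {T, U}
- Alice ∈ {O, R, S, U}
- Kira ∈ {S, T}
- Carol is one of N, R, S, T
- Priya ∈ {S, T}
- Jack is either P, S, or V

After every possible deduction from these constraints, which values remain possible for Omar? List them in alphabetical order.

Among the 8 variables, O fits only Alice (and all 8 values in {N, O, P, R, S, T, U, V} must be used), so Alice = O.
The 7 still-open variables draw from only 7 values {N, P, R, S, T, U, V}, so each is used; only Jack can be P, hence Jack = P.
Kira and Priya share exactly the 2 values {S, T}; by pigeonhole those values go to them, so strike S, T from Erin, Carol.
That leaves Erin = U. Remove U from Omar.
No further eliminations apply; Omar can still be any of N, R, V.

N, R, V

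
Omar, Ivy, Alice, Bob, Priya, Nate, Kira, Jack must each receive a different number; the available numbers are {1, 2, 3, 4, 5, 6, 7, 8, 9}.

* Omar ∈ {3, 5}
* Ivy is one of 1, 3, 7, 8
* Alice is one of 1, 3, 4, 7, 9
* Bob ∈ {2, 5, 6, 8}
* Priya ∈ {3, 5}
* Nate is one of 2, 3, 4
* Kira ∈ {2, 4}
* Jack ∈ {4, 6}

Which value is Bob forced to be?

8

Omar and Priya between them cover only {3, 5} — a naked pair. Remove those values from Ivy, Alice, Bob, Nate.
Nate and Kira share exactly the 2 values {2, 4}; by pigeonhole those values go to them, so strike 2, 4 from Alice, Bob, Jack.
That leaves Jack = 6. Remove 6 from Bob.
So Bob = 8.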